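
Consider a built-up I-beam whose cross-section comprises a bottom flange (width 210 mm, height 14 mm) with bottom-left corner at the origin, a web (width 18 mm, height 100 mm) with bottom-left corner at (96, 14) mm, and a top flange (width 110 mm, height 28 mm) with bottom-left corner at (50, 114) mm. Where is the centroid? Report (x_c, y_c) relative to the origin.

x_c = 105.00 mm, y_c = 67.78 mm

Part | A | x̄ᵢ | ȳᵢ | A·x̄ᵢ | A·ȳᵢ
bottom flange | 2940.00 | 105.00 | 7.00 | 308700.00 | 20580.00
web | 1800.00 | 105.00 | 64.00 | 189000.00 | 115200.00
top flange | 3080.00 | 105.00 | 128.00 | 323400.00 | 394240.00
Σ | 7820.00 |  |  | 821100.00 | 530020.00
x_c = 821100.00 / 7820.00 = 105.00 mm
y_c = 530020.00 / 7820.00 = 67.78 mm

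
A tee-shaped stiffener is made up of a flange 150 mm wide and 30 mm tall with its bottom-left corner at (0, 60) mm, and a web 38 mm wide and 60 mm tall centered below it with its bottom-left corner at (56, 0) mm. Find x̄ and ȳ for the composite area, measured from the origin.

x̄ = 75.00 mm, ȳ = 59.87 mm

Part | A | x̄ᵢ | ȳᵢ | A·x̄ᵢ | A·ȳᵢ
web | 2280.00 | 75.00 | 30.00 | 171000.00 | 68400.00
flange | 4500.00 | 75.00 | 75.00 | 337500.00 | 337500.00
Σ | 6780.00 |  |  | 508500.00 | 405900.00
x̄ = 508500.00 / 6780.00 = 75.00 mm
ȳ = 405900.00 / 6780.00 = 59.87 mm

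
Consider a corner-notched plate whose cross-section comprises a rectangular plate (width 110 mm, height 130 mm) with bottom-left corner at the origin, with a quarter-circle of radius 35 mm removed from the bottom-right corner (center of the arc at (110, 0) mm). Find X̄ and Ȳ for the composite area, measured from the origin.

plate: A = 110 × 130 = 14300.00, centroid at (55.00, 65.00).
removed quarter-circle: A = −¼π·35² = -962.11, centroid at (95.15, 14.85).
ΣA = 13337.89 mm²
ΣAX̄ = (14300.00)(55.00) + (-962.11)(95.15) = 694959.26 mm³
ΣAȲ = (14300.00)(65.00) + (-962.11)(14.85) = 915208.33 mm³
X̄ = 694959.26 / 13337.89 = 52.10 mm
Ȳ = 915208.33 / 13337.89 = 68.62 mm

X̄ = 52.10 mm, Ȳ = 68.62 mm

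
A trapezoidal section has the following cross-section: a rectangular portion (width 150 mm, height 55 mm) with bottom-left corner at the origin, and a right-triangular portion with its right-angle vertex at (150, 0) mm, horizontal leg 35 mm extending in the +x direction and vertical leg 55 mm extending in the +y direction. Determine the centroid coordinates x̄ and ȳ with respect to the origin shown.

x̄ = 84.05 mm, ȳ = 26.54 mm

rectangular portion: A = 150 × 55 = 8250.00, centroid at (75.00, 27.50).
triangular portion: A = ½·35·55 = 962.50, centroid at (161.67, 18.33).
ΣA = 9212.50 mm²
ΣAx̄ = (8250.00)(75.00) + (962.50)(161.67) = 774354.17 mm³
ΣAȳ = (8250.00)(27.50) + (962.50)(18.33) = 244520.83 mm³
x̄ = 774354.17 / 9212.50 = 84.05 mm
ȳ = 244520.83 / 9212.50 = 26.54 mm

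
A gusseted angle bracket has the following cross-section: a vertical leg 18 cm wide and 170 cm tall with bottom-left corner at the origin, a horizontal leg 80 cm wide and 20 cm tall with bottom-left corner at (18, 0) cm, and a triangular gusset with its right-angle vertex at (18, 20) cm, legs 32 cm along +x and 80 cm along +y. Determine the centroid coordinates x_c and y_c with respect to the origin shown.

x_c = 26.44 cm, y_c = 56.54 cm

Part | A | x̄ᵢ | ȳᵢ | A·x̄ᵢ | A·ȳᵢ
vertical leg | 3060.00 | 9.00 | 85.00 | 27540.00 | 260100.00
horizontal leg | 1600.00 | 58.00 | 10.00 | 92800.00 | 16000.00
gusset | 1280.00 | 28.67 | 46.67 | 36693.33 | 59733.33
Σ | 5940.00 |  |  | 157033.33 | 335833.33
x_c = 157033.33 / 5940.00 = 26.44 cm
y_c = 335833.33 / 5940.00 = 56.54 cm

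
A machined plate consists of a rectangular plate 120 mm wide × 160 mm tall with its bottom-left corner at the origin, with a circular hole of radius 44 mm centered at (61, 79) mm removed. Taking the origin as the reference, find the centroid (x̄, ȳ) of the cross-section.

x̄ = 59.54 mm, ȳ = 80.46 mm

plate: A = 120 × 160 = 19200.00, centroid at (60.00, 80.00).
hole: A = −π·44² = -6082.12, centroid at (61.00, 79.00).
ΣA = 13117.88 mm²
ΣAx̄ = (19200.00)(60.00) + (-6082.12)(61.00) = 780990.47 mm³
ΣAȳ = (19200.00)(80.00) + (-6082.12)(79.00) = 1055512.25 mm³
x̄ = 780990.47 / 13117.88 = 59.54 mm
ȳ = 1055512.25 / 13117.88 = 80.46 mm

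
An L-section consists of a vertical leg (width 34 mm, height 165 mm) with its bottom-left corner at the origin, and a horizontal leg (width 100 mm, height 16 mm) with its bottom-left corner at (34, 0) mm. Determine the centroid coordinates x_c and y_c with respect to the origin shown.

vertical leg: A = 34 × 165 = 5610.00, centroid at (17.00, 82.50).
horizontal leg: A = 100 × 16 = 1600.00, centroid at (84.00, 8.00).
ΣA = 7210.00 mm²
ΣAx_c = (5610.00)(17.00) + (1600.00)(84.00) = 229770.00 mm³
ΣAy_c = (5610.00)(82.50) + (1600.00)(8.00) = 475625.00 mm³
x_c = 229770.00 / 7210.00 = 31.87 mm
y_c = 475625.00 / 7210.00 = 65.97 mm

x_c = 31.87 mm, y_c = 65.97 mm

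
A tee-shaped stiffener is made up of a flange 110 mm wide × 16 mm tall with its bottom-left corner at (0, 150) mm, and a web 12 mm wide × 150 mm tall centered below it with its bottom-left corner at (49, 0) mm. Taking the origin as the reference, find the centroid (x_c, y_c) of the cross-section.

web: A = 12 × 150 = 1800.00, centroid at (55.00, 75.00).
flange: A = 110 × 16 = 1760.00, centroid at (55.00, 158.00).
ΣA = 3560.00 mm²
ΣAx_c = (1800.00)(55.00) + (1760.00)(55.00) = 195800.00 mm³
ΣAy_c = (1800.00)(75.00) + (1760.00)(158.00) = 413080.00 mm³
x_c = 195800.00 / 3560.00 = 55.00 mm
y_c = 413080.00 / 3560.00 = 116.03 mm

x_c = 55.00 mm, y_c = 116.03 mm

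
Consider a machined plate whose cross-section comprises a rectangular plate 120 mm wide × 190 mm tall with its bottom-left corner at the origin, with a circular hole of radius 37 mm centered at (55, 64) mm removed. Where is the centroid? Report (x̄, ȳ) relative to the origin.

plate: A = 120 × 190 = 22800.00, centroid at (60.00, 95.00).
hole: A = −π·37² = -4300.84, centroid at (55.00, 64.00).
ΣA = 18499.16 mm²
ΣAx̄ = (22800.00)(60.00) + (-4300.84)(55.00) = 1131453.78 mm³
ΣAȳ = (22800.00)(95.00) + (-4300.84)(64.00) = 1890746.22 mm³
x̄ = 1131453.78 / 18499.16 = 61.16 mm
ȳ = 1890746.22 / 18499.16 = 102.21 mm

x̄ = 61.16 mm, ȳ = 102.21 mm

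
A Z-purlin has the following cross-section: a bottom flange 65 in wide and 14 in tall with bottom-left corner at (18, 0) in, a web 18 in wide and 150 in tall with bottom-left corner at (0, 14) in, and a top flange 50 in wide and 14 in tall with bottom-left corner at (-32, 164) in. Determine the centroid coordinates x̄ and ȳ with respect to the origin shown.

x̄ = 15.16 in, ȳ = 85.00 in

bottom flange: A = 65 × 14 = 910.00, centroid at (50.50, 7.00).
web: A = 18 × 150 = 2700.00, centroid at (9.00, 89.00).
top flange: A = 50 × 14 = 700.00, centroid at (-7.00, 171.00).
ΣA = 4310.00 in²
ΣAx̄ = (910.00)(50.50) + (2700.00)(9.00) + (700.00)(-7.00) = 65355.00 in³
ΣAȳ = (910.00)(7.00) + (2700.00)(89.00) + (700.00)(171.00) = 366370.00 in³
x̄ = 65355.00 / 4310.00 = 15.16 in
ȳ = 366370.00 / 4310.00 = 85.00 in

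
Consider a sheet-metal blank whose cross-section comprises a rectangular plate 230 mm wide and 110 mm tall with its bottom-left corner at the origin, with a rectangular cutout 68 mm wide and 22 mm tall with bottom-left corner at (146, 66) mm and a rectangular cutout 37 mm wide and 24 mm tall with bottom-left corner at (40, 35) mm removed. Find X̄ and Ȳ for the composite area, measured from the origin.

Part | A | x̄ᵢ | ȳᵢ | A·x̄ᵢ | A·ȳᵢ
plate | 25300.00 | 115.00 | 55.00 | 2909500.00 | 1391500.00
hole 1 | -1496.00 | 180.00 | 77.00 | -269280.00 | -115192.00
hole 2 | -888.00 | 58.50 | 47.00 | -51948.00 | -41736.00
Σ | 22916.00 |  |  | 2588272.00 | 1234572.00
X̄ = 2588272.00 / 22916.00 = 112.95 mm
Ȳ = 1234572.00 / 22916.00 = 53.87 mm

X̄ = 112.95 mm, Ȳ = 53.87 mm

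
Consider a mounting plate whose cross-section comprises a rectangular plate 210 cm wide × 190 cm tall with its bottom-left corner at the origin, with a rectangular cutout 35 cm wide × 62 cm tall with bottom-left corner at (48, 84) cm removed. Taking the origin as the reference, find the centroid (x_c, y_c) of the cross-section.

plate: A = 210 × 190 = 39900.00, centroid at (105.00, 95.00).
hole: A = −(35 × 62) = -2170.00, centroid at (65.50, 115.00).
ΣA = 37730.00 cm², ΣAx_c = 4047365.00 cm³, ΣAy_c = 3540950.00 cm³.
x_c = 4047365.00/37730.00 = 107.27 cm; y_c = 3540950.00/37730.00 = 93.85 cm.

x_c = 107.27 cm, y_c = 93.85 cm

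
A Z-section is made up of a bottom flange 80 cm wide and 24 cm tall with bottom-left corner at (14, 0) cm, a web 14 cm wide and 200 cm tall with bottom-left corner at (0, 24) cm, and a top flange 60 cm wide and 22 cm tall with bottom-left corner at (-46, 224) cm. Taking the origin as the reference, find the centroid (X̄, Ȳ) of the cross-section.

Part | A | x̄ᵢ | ȳᵢ | A·x̄ᵢ | A·ȳᵢ
bottom flange | 1920.00 | 54.00 | 12.00 | 103680.00 | 23040.00
web | 2800.00 | 7.00 | 124.00 | 19600.00 | 347200.00
top flange | 1320.00 | -16.00 | 235.00 | -21120.00 | 310200.00
Σ | 6040.00 |  |  | 102160.00 | 680440.00
X̄ = 102160.00 / 6040.00 = 16.91 cm
Ȳ = 680440.00 / 6040.00 = 112.66 cm

X̄ = 16.91 cm, Ȳ = 112.66 cm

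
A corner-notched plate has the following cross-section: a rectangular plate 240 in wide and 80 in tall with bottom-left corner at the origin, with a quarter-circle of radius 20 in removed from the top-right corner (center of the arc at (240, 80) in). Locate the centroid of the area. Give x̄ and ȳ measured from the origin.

x̄ = 118.15 in, ȳ = 39.48 in

plate: A = 240 × 80 = 19200.00, centroid at (120.00, 40.00).
removed quarter-circle: A = −¼π·20² = -314.16, centroid at (231.51, 71.51).
ΣA = 18885.84 in²
ΣAx̄ = (19200.00)(120.00) + (-314.16)(231.51) = 2231268.44 in³
ΣAȳ = (19200.00)(40.00) + (-314.16)(71.51) = 745533.93 in³
x̄ = 2231268.44 / 18885.84 = 118.15 in
ȳ = 745533.93 / 18885.84 = 39.48 in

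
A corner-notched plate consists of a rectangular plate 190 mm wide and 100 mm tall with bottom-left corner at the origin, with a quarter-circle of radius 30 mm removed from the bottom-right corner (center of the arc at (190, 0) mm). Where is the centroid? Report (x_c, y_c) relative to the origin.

Part | A | x̄ᵢ | ȳᵢ | A·x̄ᵢ | A·ȳᵢ
plate | 19000.00 | 95.00 | 50.00 | 1805000.00 | 950000.00
removed quarter-circle | -706.86 | 177.27 | 12.73 | -125303.09 | -9000.00
Σ | 18293.14 |  |  | 1679696.91 | 941000.00
x_c = 1679696.91 / 18293.14 = 91.82 mm
y_c = 941000.00 / 18293.14 = 51.44 mm

x_c = 91.82 mm, y_c = 51.44 mm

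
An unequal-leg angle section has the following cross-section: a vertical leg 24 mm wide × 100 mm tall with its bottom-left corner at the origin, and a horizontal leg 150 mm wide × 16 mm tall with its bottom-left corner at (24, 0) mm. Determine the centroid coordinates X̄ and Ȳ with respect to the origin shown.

vertical leg: A = 24 × 100 = 2400.00, centroid at (12.00, 50.00).
horizontal leg: A = 150 × 16 = 2400.00, centroid at (99.00, 8.00).
ΣA = 4800.00 mm²
ΣAX̄ = (2400.00)(12.00) + (2400.00)(99.00) = 266400.00 mm³
ΣAȲ = (2400.00)(50.00) + (2400.00)(8.00) = 139200.00 mm³
X̄ = 266400.00 / 4800.00 = 55.50 mm
Ȳ = 139200.00 / 4800.00 = 29.00 mm

X̄ = 55.50 mm, Ȳ = 29.00 mm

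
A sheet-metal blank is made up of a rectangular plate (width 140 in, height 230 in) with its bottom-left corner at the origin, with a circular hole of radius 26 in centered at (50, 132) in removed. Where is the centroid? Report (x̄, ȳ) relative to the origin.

x̄ = 71.41 in, ȳ = 113.80 in

plate: A = 140 × 230 = 32200.00, centroid at (70.00, 115.00).
hole: A = −π·26² = -2123.72, centroid at (50.00, 132.00).
ΣA = 30076.28 in²
ΣAx̄ = (32200.00)(70.00) + (-2123.72)(50.00) = 2147814.17 in³
ΣAȳ = (32200.00)(115.00) + (-2123.72)(132.00) = 3422669.40 in³
x̄ = 2147814.17 / 30076.28 = 71.41 in
ȳ = 3422669.40 / 30076.28 = 113.80 in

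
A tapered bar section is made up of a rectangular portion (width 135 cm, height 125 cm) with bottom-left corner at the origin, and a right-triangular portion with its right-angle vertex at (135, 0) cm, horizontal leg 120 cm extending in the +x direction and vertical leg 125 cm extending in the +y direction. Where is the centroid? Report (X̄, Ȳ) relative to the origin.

rectangular portion: A = 135 × 125 = 16875.00, centroid at (67.50, 62.50).
triangular portion: A = ½·120·125 = 7500.00, centroid at (175.00, 41.67).
ΣA = 24375.00 cm², ΣAX̄ = 2451562.50 cm³, ΣAȲ = 1367187.50 cm³.
X̄ = 2451562.50/24375.00 = 100.58 cm; Ȳ = 1367187.50/24375.00 = 56.09 cm.

X̄ = 100.58 cm, Ȳ = 56.09 cm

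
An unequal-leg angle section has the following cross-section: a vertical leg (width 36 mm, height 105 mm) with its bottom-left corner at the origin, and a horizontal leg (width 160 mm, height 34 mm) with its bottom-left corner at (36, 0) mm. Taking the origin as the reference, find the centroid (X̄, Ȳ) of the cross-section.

X̄ = 75.82 mm, Ȳ = 31.55 mm

vertical leg: A = 36 × 105 = 3780.00, centroid at (18.00, 52.50).
horizontal leg: A = 160 × 34 = 5440.00, centroid at (116.00, 17.00).
ΣA = 9220.00 mm²
ΣAX̄ = (3780.00)(18.00) + (5440.00)(116.00) = 699080.00 mm³
ΣAȲ = (3780.00)(52.50) + (5440.00)(17.00) = 290930.00 mm³
X̄ = 699080.00 / 9220.00 = 75.82 mm
Ȳ = 290930.00 / 9220.00 = 31.55 mm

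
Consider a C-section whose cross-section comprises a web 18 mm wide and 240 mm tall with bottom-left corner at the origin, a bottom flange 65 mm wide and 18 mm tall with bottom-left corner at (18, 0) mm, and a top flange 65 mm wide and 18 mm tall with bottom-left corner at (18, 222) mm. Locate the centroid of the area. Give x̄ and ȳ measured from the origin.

Part | A | x̄ᵢ | ȳᵢ | A·x̄ᵢ | A·ȳᵢ
web | 4320.00 | 9.00 | 120.00 | 38880.00 | 518400.00
bottom flange | 1170.00 | 50.50 | 9.00 | 59085.00 | 10530.00
top flange | 1170.00 | 50.50 | 231.00 | 59085.00 | 270270.00
Σ | 6660.00 |  |  | 157050.00 | 799200.00
x̄ = 157050.00 / 6660.00 = 23.58 mm
ȳ = 799200.00 / 6660.00 = 120.00 mm

x̄ = 23.58 mm, ȳ = 120.00 mm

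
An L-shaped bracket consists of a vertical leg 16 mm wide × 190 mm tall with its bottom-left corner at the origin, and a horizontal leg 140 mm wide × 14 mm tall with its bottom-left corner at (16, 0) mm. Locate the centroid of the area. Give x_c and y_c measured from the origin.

x_c = 38.58 mm, y_c = 60.50 mm

vertical leg: A = 16 × 190 = 3040.00, centroid at (8.00, 95.00).
horizontal leg: A = 140 × 14 = 1960.00, centroid at (86.00, 7.00).
ΣA = 5000.00 mm², ΣAx_c = 192880.00 mm³, ΣAy_c = 302520.00 mm³.
x_c = 192880.00/5000.00 = 38.58 mm; y_c = 302520.00/5000.00 = 60.50 mm.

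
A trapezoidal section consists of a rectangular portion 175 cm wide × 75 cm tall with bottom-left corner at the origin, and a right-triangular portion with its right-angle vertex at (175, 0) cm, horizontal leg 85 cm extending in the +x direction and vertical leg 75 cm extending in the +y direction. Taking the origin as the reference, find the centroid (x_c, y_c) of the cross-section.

Part | A | x̄ᵢ | ȳᵢ | A·x̄ᵢ | A·ȳᵢ
rectangular portion | 13125.00 | 87.50 | 37.50 | 1148437.50 | 492187.50
triangular portion | 3187.50 | 203.33 | 25.00 | 648125.00 | 79687.50
Σ | 16312.50 |  |  | 1796562.50 | 571875.00
x_c = 1796562.50 / 16312.50 = 110.13 cm
y_c = 571875.00 / 16312.50 = 35.06 cm

x_c = 110.13 cm, y_c = 35.06 cm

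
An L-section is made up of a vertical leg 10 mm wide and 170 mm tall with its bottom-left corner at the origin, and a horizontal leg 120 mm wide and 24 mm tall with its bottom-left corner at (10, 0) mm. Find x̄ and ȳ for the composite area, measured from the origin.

vertical leg: A = 10 × 170 = 1700.00, centroid at (5.00, 85.00).
horizontal leg: A = 120 × 24 = 2880.00, centroid at (70.00, 12.00).
ΣA = 4580.00 mm²
ΣAx̄ = (1700.00)(5.00) + (2880.00)(70.00) = 210100.00 mm³
ΣAȳ = (1700.00)(85.00) + (2880.00)(12.00) = 179060.00 mm³
x̄ = 210100.00 / 4580.00 = 45.87 mm
ȳ = 179060.00 / 4580.00 = 39.10 mm

x̄ = 45.87 mm, ȳ = 39.10 mm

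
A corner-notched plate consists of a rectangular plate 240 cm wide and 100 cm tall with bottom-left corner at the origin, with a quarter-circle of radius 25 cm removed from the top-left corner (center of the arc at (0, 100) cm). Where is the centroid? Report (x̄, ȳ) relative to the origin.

Part | A | x̄ᵢ | ȳᵢ | A·x̄ᵢ | A·ȳᵢ
plate | 24000.00 | 120.00 | 50.00 | 2880000.00 | 1200000.00
removed quarter-circle | -490.87 | 10.61 | 89.39 | -5208.33 | -43879.05
Σ | 23509.13 |  |  | 2874791.67 | 1156120.95
x̄ = 2874791.67 / 23509.13 = 122.28 cm
ȳ = 1156120.95 / 23509.13 = 49.18 cm

x̄ = 122.28 cm, ȳ = 49.18 cm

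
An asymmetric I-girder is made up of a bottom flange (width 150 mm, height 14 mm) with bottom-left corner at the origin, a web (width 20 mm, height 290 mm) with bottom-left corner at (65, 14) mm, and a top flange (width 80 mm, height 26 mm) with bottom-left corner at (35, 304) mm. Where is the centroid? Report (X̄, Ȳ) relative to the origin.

X̄ = 75.00 mm, Ȳ = 159.95 mm

bottom flange: A = 150 × 14 = 2100.00, centroid at (75.00, 7.00).
web: A = 20 × 290 = 5800.00, centroid at (75.00, 159.00).
top flange: A = 80 × 26 = 2080.00, centroid at (75.00, 317.00).
ΣA = 9980.00 mm²
ΣAX̄ = (2100.00)(75.00) + (5800.00)(75.00) + (2080.00)(75.00) = 748500.00 mm³
ΣAȲ = (2100.00)(7.00) + (5800.00)(159.00) + (2080.00)(317.00) = 1596260.00 mm³
X̄ = 748500.00 / 9980.00 = 75.00 mm
Ȳ = 1596260.00 / 9980.00 = 159.95 mm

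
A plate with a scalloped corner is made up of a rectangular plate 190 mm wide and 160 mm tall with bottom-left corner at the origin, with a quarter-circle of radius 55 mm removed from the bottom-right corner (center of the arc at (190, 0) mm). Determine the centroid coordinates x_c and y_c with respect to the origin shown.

plate: A = 190 × 160 = 30400.00, centroid at (95.00, 80.00).
removed quarter-circle: A = −¼π·55² = -2375.83, centroid at (166.66, 23.34).
ΣA = 28024.17 mm², ΣAx_c = 2492050.74 mm³, ΣAy_c = 2376541.67 mm³.
x_c = 2492050.74/28024.17 = 88.93 mm; y_c = 2376541.67/28024.17 = 84.80 mm.

x_c = 88.93 mm, y_c = 84.80 mm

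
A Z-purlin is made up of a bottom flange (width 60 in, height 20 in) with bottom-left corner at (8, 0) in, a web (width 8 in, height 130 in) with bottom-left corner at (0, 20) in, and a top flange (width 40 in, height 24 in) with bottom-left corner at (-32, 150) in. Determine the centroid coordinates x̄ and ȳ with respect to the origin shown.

bottom flange: A = 60 × 20 = 1200.00, centroid at (38.00, 10.00).
web: A = 8 × 130 = 1040.00, centroid at (4.00, 85.00).
top flange: A = 40 × 24 = 960.00, centroid at (-12.00, 162.00).
ΣA = 3200.00 in²
ΣAx̄ = (1200.00)(38.00) + (1040.00)(4.00) + (960.00)(-12.00) = 38240.00 in³
ΣAȳ = (1200.00)(10.00) + (1040.00)(85.00) + (960.00)(162.00) = 255920.00 in³
x̄ = 38240.00 / 3200.00 = 11.95 in
ȳ = 255920.00 / 3200.00 = 79.97 in

x̄ = 11.95 in, ȳ = 79.97 in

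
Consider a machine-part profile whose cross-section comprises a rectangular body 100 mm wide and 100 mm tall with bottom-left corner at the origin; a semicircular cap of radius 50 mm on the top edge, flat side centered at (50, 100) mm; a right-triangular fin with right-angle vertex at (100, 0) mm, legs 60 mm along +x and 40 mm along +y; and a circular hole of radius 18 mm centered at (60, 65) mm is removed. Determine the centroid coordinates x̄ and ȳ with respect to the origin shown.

x̄ = 55.23 mm, ȳ = 65.62 mm

rectangular body: A = 100 × 100 = 10000.00, centroid at (50.00, 50.00).
semicircular top: A = ½π·50² = 3926.99, centroid at (50.00, 121.22).
triangular fin: A = ½·60·40 = 1200.00, centroid at (120.00, 13.33).
hole: A = −π·18² = -1017.88, centroid at (60.00, 65.00).
ΣA = 14109.11 mm², ΣAx̄ = 779276.98 mm³, ΣAȳ = 925870.47 mm³.
x̄ = 779276.98/14109.11 = 55.23 mm; ȳ = 925870.47/14109.11 = 65.62 mm.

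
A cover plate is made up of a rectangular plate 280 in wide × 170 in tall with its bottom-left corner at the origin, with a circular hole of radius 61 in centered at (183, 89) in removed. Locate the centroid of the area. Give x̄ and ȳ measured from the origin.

x̄ = 126.00 in, ȳ = 83.70 in

plate: A = 280 × 170 = 47600.00, centroid at (140.00, 85.00).
hole: A = −π·61² = -11689.87, centroid at (183.00, 89.00).
ΣA = 35910.13 in²
ΣAx̄ = (47600.00)(140.00) + (-11689.87)(183.00) = 4524754.47 in³
ΣAȳ = (47600.00)(85.00) + (-11689.87)(89.00) = 3005601.90 in³
x̄ = 4524754.47 / 35910.13 = 126.00 in
ȳ = 3005601.90 / 35910.13 = 83.70 in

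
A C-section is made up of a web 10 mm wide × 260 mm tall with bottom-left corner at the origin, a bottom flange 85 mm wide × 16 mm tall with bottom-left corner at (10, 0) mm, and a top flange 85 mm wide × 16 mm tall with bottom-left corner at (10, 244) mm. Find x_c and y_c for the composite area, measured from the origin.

x_c = 29.29 mm, y_c = 130.00 mm

Part | A | x̄ᵢ | ȳᵢ | A·x̄ᵢ | A·ȳᵢ
web | 2600.00 | 5.00 | 130.00 | 13000.00 | 338000.00
bottom flange | 1360.00 | 52.50 | 8.00 | 71400.00 | 10880.00
top flange | 1360.00 | 52.50 | 252.00 | 71400.00 | 342720.00
Σ | 5320.00 |  |  | 155800.00 | 691600.00
x_c = 155800.00 / 5320.00 = 29.29 mm
y_c = 691600.00 / 5320.00 = 130.00 mm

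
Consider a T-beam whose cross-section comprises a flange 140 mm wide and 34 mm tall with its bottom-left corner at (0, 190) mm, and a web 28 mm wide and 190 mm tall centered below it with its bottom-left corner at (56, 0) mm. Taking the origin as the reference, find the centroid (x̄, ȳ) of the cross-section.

web: A = 28 × 190 = 5320.00, centroid at (70.00, 95.00).
flange: A = 140 × 34 = 4760.00, centroid at (70.00, 207.00).
ΣA = 10080.00 mm²
ΣAx̄ = (5320.00)(70.00) + (4760.00)(70.00) = 705600.00 mm³
ΣAȳ = (5320.00)(95.00) + (4760.00)(207.00) = 1490720.00 mm³
x̄ = 705600.00 / 10080.00 = 70.00 mm
ȳ = 1490720.00 / 10080.00 = 147.89 mm

x̄ = 70.00 mm, ȳ = 147.89 mm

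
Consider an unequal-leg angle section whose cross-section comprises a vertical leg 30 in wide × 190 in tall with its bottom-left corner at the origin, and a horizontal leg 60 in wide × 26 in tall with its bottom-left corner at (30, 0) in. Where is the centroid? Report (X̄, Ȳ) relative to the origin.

X̄ = 24.67 in, Ȳ = 77.38 in

Part | A | x̄ᵢ | ȳᵢ | A·x̄ᵢ | A·ȳᵢ
vertical leg | 5700.00 | 15.00 | 95.00 | 85500.00 | 541500.00
horizontal leg | 1560.00 | 60.00 | 13.00 | 93600.00 | 20280.00
Σ | 7260.00 |  |  | 179100.00 | 561780.00
X̄ = 179100.00 / 7260.00 = 24.67 in
Ȳ = 561780.00 / 7260.00 = 77.38 in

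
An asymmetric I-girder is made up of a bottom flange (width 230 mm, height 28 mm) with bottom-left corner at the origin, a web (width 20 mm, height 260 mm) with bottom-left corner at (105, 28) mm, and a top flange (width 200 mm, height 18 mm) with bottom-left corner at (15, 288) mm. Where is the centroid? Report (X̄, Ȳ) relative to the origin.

X̄ = 115.00 mm, Ȳ = 129.98 mm

Part | A | x̄ᵢ | ȳᵢ | A·x̄ᵢ | A·ȳᵢ
bottom flange | 6440.00 | 115.00 | 14.00 | 740600.00 | 90160.00
web | 5200.00 | 115.00 | 158.00 | 598000.00 | 821600.00
top flange | 3600.00 | 115.00 | 297.00 | 414000.00 | 1069200.00
Σ | 15240.00 |  |  | 1752600.00 | 1980960.00
X̄ = 1752600.00 / 15240.00 = 115.00 mm
Ȳ = 1980960.00 / 15240.00 = 129.98 mm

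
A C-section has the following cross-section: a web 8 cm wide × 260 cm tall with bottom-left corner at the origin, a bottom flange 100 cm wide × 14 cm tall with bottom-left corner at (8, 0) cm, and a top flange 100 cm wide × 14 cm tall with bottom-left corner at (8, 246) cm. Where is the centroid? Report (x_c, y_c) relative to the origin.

x_c = 34.98 cm, y_c = 130.00 cm

web: A = 8 × 260 = 2080.00, centroid at (4.00, 130.00).
bottom flange: A = 100 × 14 = 1400.00, centroid at (58.00, 7.00).
top flange: A = 100 × 14 = 1400.00, centroid at (58.00, 253.00).
ΣA = 4880.00 cm², ΣAx_c = 170720.00 cm³, ΣAy_c = 634400.00 cm³.
x_c = 170720.00/4880.00 = 34.98 cm; y_c = 634400.00/4880.00 = 130.00 cm.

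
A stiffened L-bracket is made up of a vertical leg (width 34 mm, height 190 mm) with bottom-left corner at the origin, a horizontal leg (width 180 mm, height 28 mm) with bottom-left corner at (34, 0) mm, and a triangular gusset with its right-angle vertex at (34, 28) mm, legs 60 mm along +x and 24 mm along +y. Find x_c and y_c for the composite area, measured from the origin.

vertical leg: A = 34 × 190 = 6460.00, centroid at (17.00, 95.00).
horizontal leg: A = 180 × 28 = 5040.00, centroid at (124.00, 14.00).
gusset: A = ½·60·24 = 720.00, centroid at (54.00, 36.00).
ΣA = 12220.00 mm², ΣAx_c = 773660.00 mm³, ΣAy_c = 710180.00 mm³.
x_c = 773660.00/12220.00 = 63.31 mm; y_c = 710180.00/12220.00 = 58.12 mm.

x_c = 63.31 mm, y_c = 58.12 mm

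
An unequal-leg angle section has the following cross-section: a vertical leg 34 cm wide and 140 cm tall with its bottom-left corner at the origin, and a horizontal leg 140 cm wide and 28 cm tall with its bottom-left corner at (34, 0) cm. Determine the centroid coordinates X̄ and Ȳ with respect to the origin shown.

X̄ = 56.29 cm, Ȳ = 44.71 cm

Part | A | x̄ᵢ | ȳᵢ | A·x̄ᵢ | A·ȳᵢ
vertical leg | 4760.00 | 17.00 | 70.00 | 80920.00 | 333200.00
horizontal leg | 3920.00 | 104.00 | 14.00 | 407680.00 | 54880.00
Σ | 8680.00 |  |  | 488600.00 | 388080.00
X̄ = 488600.00 / 8680.00 = 56.29 cm
Ȳ = 388080.00 / 8680.00 = 44.71 cm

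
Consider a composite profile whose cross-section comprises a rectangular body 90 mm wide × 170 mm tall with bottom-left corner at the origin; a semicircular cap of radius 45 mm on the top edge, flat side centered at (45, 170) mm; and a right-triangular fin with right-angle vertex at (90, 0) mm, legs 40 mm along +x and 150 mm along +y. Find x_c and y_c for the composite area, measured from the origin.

Part | A | x̄ᵢ | ȳᵢ | A·x̄ᵢ | A·ȳᵢ
rectangular body | 15300.00 | 45.00 | 85.00 | 688500.00 | 1300500.00
semicircular top | 3180.86 | 45.00 | 189.10 | 143138.82 | 601496.64
triangular fin | 3000.00 | 103.33 | 50.00 | 310000.00 | 150000.00
Σ | 21480.86 |  |  | 1141638.82 | 2051996.64
x_c = 1141638.82 / 21480.86 = 53.15 mm
y_c = 2051996.64 / 21480.86 = 95.53 mm

x_c = 53.15 mm, y_c = 95.53 mm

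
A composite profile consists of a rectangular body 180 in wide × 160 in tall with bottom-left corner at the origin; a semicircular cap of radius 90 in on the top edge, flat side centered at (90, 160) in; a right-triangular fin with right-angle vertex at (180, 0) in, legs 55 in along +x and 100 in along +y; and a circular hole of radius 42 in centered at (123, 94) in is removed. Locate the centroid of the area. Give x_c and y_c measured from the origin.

rectangular body: A = 180 × 160 = 28800.00, centroid at (90.00, 80.00).
semicircular top: A = ½π·90² = 12723.45, centroid at (90.00, 198.20).
triangular fin: A = ½·55·100 = 2750.00, centroid at (198.33, 33.33).
hole: A = −π·42² = -5541.77, centroid at (123.00, 94.00).
ΣA = 38731.68 in²
ΣAx_c = (28800.00)(90.00) + (12723.45)(90.00) + (2750.00)(198.33) + (-5541.77)(123.00) = 3600889.55 in³
ΣAy_c = (28800.00)(80.00) + (12723.45)(198.20) + (2750.00)(33.33) + (-5541.77)(94.00) = 4396492.38 in³
x_c = 3600889.55 / 38731.68 = 92.97 in
y_c = 4396492.38 / 38731.68 = 113.51 in

x_c = 92.97 in, y_c = 113.51 in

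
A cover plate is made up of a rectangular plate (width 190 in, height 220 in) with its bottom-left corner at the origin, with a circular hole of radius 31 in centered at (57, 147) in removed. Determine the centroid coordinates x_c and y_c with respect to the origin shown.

plate: A = 190 × 220 = 41800.00, centroid at (95.00, 110.00).
hole: A = −π·31² = -3019.07, centroid at (57.00, 147.00).
ΣA = 38780.93 in², ΣAx_c = 3798912.98 in³, ΣAy_c = 4154196.63 in³.
x_c = 3798912.98/38780.93 = 97.96 in; y_c = 4154196.63/38780.93 = 107.12 in.

x_c = 97.96 in, y_c = 107.12 in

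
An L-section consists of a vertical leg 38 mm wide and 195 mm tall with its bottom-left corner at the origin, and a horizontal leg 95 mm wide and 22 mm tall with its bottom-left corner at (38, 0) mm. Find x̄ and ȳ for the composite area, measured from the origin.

Part | A | x̄ᵢ | ȳᵢ | A·x̄ᵢ | A·ȳᵢ
vertical leg | 7410.00 | 19.00 | 97.50 | 140790.00 | 722475.00
horizontal leg | 2090.00 | 85.50 | 11.00 | 178695.00 | 22990.00
Σ | 9500.00 |  |  | 319485.00 | 745465.00
x̄ = 319485.00 / 9500.00 = 33.63 mm
ȳ = 745465.00 / 9500.00 = 78.47 mm

x̄ = 33.63 mm, ȳ = 78.47 mm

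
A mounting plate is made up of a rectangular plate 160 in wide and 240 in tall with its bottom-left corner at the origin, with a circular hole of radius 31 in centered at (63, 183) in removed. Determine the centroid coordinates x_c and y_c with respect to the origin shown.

x_c = 81.45 in, y_c = 114.62 in

Part | A | x̄ᵢ | ȳᵢ | A·x̄ᵢ | A·ȳᵢ
plate | 38400.00 | 80.00 | 120.00 | 3072000.00 | 4608000.00
hole | -3019.07 | 63.00 | 183.00 | -190201.44 | -552489.91
Σ | 35380.93 |  |  | 2881798.56 | 4055510.09
x_c = 2881798.56 / 35380.93 = 81.45 in
y_c = 4055510.09 / 35380.93 = 114.62 in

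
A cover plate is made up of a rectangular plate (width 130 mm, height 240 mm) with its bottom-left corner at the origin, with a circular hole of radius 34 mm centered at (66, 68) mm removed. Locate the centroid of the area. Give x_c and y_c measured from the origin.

x_c = 64.87 mm, y_c = 126.85 mm

Part | A | x̄ᵢ | ȳᵢ | A·x̄ᵢ | A·ȳᵢ
plate | 31200.00 | 65.00 | 120.00 | 2028000.00 | 3744000.00
hole | -3631.68 | 66.00 | 68.00 | -239690.95 | -246954.32
Σ | 27568.32 |  |  | 1788309.05 | 3497045.68
x_c = 1788309.05 / 27568.32 = 64.87 mm
y_c = 3497045.68 / 27568.32 = 126.85 mm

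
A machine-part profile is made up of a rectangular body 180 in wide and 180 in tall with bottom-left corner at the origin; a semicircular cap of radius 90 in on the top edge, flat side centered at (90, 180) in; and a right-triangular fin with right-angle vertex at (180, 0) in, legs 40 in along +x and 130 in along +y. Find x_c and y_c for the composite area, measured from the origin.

x_c = 95.63 in, y_c = 121.64 in

rectangular body: A = 180 × 180 = 32400.00, centroid at (90.00, 90.00).
semicircular top: A = ½π·90² = 12723.45, centroid at (90.00, 218.20).
triangular fin: A = ½·40·130 = 2600.00, centroid at (193.33, 43.33).
ΣA = 47723.45 in²
ΣAx_c = (32400.00)(90.00) + (12723.45)(90.00) + (2600.00)(193.33) = 4563777.19 in³
ΣAy_c = (32400.00)(90.00) + (12723.45)(218.20) + (2600.00)(43.33) = 5804887.71 in³
x_c = 4563777.19 / 47723.45 = 95.63 in
y_c = 5804887.71 / 47723.45 = 121.64 in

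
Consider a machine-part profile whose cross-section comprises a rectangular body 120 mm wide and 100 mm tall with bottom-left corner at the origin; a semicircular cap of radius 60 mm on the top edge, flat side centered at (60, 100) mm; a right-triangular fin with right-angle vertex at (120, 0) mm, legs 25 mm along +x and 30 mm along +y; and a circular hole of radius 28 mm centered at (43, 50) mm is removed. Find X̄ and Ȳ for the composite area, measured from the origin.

X̄ = 64.34 mm, Ȳ = 76.45 mm

rectangular body: A = 120 × 100 = 12000.00, centroid at (60.00, 50.00).
semicircular top: A = ½π·60² = 5654.87, centroid at (60.00, 125.46).
triangular fin: A = ½·25·30 = 375.00, centroid at (128.33, 10.00).
hole: A = −π·28² = -2463.01, centroid at (43.00, 50.00).
ΣA = 15566.86 mm², ΣAX̄ = 1001507.64 mm³, ΣAȲ = 1190086.25 mm³.
X̄ = 1001507.64/15566.86 = 64.34 mm; Ȳ = 1190086.25/15566.86 = 76.45 mm.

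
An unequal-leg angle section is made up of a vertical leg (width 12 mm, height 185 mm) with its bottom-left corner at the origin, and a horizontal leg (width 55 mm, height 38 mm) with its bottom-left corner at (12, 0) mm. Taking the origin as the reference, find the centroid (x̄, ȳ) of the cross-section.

Part | A | x̄ᵢ | ȳᵢ | A·x̄ᵢ | A·ȳᵢ
vertical leg | 2220.00 | 6.00 | 92.50 | 13320.00 | 205350.00
horizontal leg | 2090.00 | 39.50 | 19.00 | 82555.00 | 39710.00
Σ | 4310.00 |  |  | 95875.00 | 245060.00
x̄ = 95875.00 / 4310.00 = 22.24 mm
ȳ = 245060.00 / 4310.00 = 56.86 mm

x̄ = 22.24 mm, ȳ = 56.86 mm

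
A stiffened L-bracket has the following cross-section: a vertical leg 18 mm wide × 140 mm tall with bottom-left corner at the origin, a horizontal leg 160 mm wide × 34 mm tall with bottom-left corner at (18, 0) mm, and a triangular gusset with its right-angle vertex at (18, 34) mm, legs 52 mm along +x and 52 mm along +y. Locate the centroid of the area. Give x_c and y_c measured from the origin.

x_c = 64.82 mm, y_c = 36.33 mm

vertical leg: A = 18 × 140 = 2520.00, centroid at (9.00, 70.00).
horizontal leg: A = 160 × 34 = 5440.00, centroid at (98.00, 17.00).
gusset: A = ½·52·52 = 1352.00, centroid at (35.33, 51.33).
ΣA = 9312.00 mm²
ΣAx_c = (2520.00)(9.00) + (5440.00)(98.00) + (1352.00)(35.33) = 603570.67 mm³
ΣAy_c = (2520.00)(70.00) + (5440.00)(17.00) + (1352.00)(51.33) = 338282.67 mm³
x_c = 603570.67 / 9312.00 = 64.82 mm
y_c = 338282.67 / 9312.00 = 36.33 mm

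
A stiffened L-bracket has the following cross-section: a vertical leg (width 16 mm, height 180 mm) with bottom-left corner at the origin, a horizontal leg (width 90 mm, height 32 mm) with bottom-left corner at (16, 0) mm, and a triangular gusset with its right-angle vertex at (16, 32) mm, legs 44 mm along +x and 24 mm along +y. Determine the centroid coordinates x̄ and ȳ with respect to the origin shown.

x̄ = 34.18 mm, ȳ = 51.91 mm

vertical leg: A = 16 × 180 = 2880.00, centroid at (8.00, 90.00).
horizontal leg: A = 90 × 32 = 2880.00, centroid at (61.00, 16.00).
gusset: A = ½·44·24 = 528.00, centroid at (30.67, 40.00).
ΣA = 6288.00 mm²
ΣAx̄ = (2880.00)(8.00) + (2880.00)(61.00) + (528.00)(30.67) = 214912.00 mm³
ΣAȳ = (2880.00)(90.00) + (2880.00)(16.00) + (528.00)(40.00) = 326400.00 mm³
x̄ = 214912.00 / 6288.00 = 34.18 mm
ȳ = 326400.00 / 6288.00 = 51.91 mm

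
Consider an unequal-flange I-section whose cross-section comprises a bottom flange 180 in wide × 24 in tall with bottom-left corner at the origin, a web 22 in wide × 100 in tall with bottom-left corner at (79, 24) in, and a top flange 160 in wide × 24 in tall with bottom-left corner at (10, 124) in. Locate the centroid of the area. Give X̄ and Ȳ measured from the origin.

bottom flange: A = 180 × 24 = 4320.00, centroid at (90.00, 12.00).
web: A = 22 × 100 = 2200.00, centroid at (90.00, 74.00).
top flange: A = 160 × 24 = 3840.00, centroid at (90.00, 136.00).
ΣA = 10360.00 in²
ΣAX̄ = (4320.00)(90.00) + (2200.00)(90.00) + (3840.00)(90.00) = 932400.00 in³
ΣAȲ = (4320.00)(12.00) + (2200.00)(74.00) + (3840.00)(136.00) = 736880.00 in³
X̄ = 932400.00 / 10360.00 = 90.00 in
Ȳ = 736880.00 / 10360.00 = 71.13 in

X̄ = 90.00 in, Ȳ = 71.13 in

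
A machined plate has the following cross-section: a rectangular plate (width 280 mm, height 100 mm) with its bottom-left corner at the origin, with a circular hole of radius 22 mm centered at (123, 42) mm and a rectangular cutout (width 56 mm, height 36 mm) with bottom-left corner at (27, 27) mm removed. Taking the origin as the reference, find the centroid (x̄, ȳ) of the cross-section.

x̄ = 148.06 mm, ȳ = 50.91 mm

plate: A = 280 × 100 = 28000.00, centroid at (140.00, 50.00).
hole 1: A = −π·22² = -1520.53, centroid at (123.00, 42.00).
hole 2: A = −(56 × 36) = -2016.00, centroid at (55.00, 45.00).
ΣA = 24463.47 mm², ΣAx̄ = 3622094.71 mm³, ΣAȳ = 1245417.70 mm³.
x̄ = 3622094.71/24463.47 = 148.06 mm; ȳ = 1245417.70/24463.47 = 50.91 mm.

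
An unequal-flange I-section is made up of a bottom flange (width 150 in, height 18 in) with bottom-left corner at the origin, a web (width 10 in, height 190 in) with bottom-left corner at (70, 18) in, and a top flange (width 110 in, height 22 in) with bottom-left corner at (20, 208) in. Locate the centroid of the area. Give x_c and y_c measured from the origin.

Part | A | x̄ᵢ | ȳᵢ | A·x̄ᵢ | A·ȳᵢ
bottom flange | 2700.00 | 75.00 | 9.00 | 202500.00 | 24300.00
web | 1900.00 | 75.00 | 113.00 | 142500.00 | 214700.00
top flange | 2420.00 | 75.00 | 219.00 | 181500.00 | 529980.00
Σ | 7020.00 |  |  | 526500.00 | 768980.00
x_c = 526500.00 / 7020.00 = 75.00 in
y_c = 768980.00 / 7020.00 = 109.54 in

x_c = 75.00 in, y_c = 109.54 in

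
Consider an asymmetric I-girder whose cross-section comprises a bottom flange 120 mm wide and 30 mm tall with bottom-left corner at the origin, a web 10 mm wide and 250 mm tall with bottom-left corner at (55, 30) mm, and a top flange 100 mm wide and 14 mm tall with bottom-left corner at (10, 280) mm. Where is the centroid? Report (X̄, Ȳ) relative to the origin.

X̄ = 60.00 mm, Ȳ = 112.44 mm

bottom flange: A = 120 × 30 = 3600.00, centroid at (60.00, 15.00).
web: A = 10 × 250 = 2500.00, centroid at (60.00, 155.00).
top flange: A = 100 × 14 = 1400.00, centroid at (60.00, 287.00).
ΣA = 7500.00 mm²
ΣAX̄ = (3600.00)(60.00) + (2500.00)(60.00) + (1400.00)(60.00) = 450000.00 mm³
ΣAȲ = (3600.00)(15.00) + (2500.00)(155.00) + (1400.00)(287.00) = 843300.00 mm³
X̄ = 450000.00 / 7500.00 = 60.00 mm
Ȳ = 843300.00 / 7500.00 = 112.44 mm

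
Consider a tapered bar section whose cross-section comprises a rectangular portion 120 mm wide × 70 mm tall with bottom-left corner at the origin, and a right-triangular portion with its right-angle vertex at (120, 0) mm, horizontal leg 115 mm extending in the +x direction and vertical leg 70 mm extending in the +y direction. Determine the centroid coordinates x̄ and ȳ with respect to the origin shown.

rectangular portion: A = 120 × 70 = 8400.00, centroid at (60.00, 35.00).
triangular portion: A = ½·115·70 = 4025.00, centroid at (158.33, 23.33).
ΣA = 12425.00 mm², ΣAx̄ = 1141291.67 mm³, ΣAȳ = 387916.67 mm³.
x̄ = 1141291.67/12425.00 = 91.85 mm; ȳ = 387916.67/12425.00 = 31.22 mm.

x̄ = 91.85 mm, ȳ = 31.22 mm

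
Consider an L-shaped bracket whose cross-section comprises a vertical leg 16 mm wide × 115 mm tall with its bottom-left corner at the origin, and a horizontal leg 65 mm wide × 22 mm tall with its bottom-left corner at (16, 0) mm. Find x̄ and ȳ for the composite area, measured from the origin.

x̄ = 25.71 mm, ȳ = 37.17 mm

Part | A | x̄ᵢ | ȳᵢ | A·x̄ᵢ | A·ȳᵢ
vertical leg | 1840.00 | 8.00 | 57.50 | 14720.00 | 105800.00
horizontal leg | 1430.00 | 48.50 | 11.00 | 69355.00 | 15730.00
Σ | 3270.00 |  |  | 84075.00 | 121530.00
x̄ = 84075.00 / 3270.00 = 25.71 mm
ȳ = 121530.00 / 3270.00 = 37.17 mm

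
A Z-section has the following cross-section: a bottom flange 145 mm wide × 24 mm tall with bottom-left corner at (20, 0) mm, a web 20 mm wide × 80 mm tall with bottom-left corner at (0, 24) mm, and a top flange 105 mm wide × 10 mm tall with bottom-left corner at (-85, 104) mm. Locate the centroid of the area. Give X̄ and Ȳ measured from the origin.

bottom flange: A = 145 × 24 = 3480.00, centroid at (92.50, 12.00).
web: A = 20 × 80 = 1600.00, centroid at (10.00, 64.00).
top flange: A = 105 × 10 = 1050.00, centroid at (-32.50, 109.00).
ΣA = 6130.00 mm², ΣAX̄ = 303775.00 mm³, ΣAȲ = 258610.00 mm³.
X̄ = 303775.00/6130.00 = 49.56 mm; Ȳ = 258610.00/6130.00 = 42.19 mm.

X̄ = 49.56 mm, Ȳ = 42.19 mm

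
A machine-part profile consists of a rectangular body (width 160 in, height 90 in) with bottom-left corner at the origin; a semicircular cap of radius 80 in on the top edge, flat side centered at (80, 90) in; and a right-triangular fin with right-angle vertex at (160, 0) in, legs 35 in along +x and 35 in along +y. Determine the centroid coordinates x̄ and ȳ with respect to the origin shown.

rectangular body: A = 160 × 90 = 14400.00, centroid at (80.00, 45.00).
semicircular top: A = ½π·80² = 10053.10, centroid at (80.00, 123.95).
triangular fin: A = ½·35·35 = 612.50, centroid at (171.67, 11.67).
ΣA = 25065.60 in²
ΣAx̄ = (14400.00)(80.00) + (10053.10)(80.00) + (612.50)(171.67) = 2061393.55 in³
ΣAȳ = (14400.00)(45.00) + (10053.10)(123.95) + (612.50)(11.67) = 1901257.85 in³
x̄ = 2061393.55 / 25065.60 = 82.24 in
ȳ = 1901257.85 / 25065.60 = 75.85 in

x̄ = 82.24 in, ȳ = 75.85 in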